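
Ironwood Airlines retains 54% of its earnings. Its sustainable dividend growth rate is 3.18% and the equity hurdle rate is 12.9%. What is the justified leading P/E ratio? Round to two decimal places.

4.73

Payout ratio b = 1 − 0.54 = 0.46.
Justified leading P/E = b/(r−g) = 0.46/(0.129−0.0318) = 4.7325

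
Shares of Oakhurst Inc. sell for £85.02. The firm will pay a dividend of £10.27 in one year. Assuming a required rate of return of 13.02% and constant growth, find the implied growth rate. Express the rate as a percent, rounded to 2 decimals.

0.94%

From P₀ = D₁/(r − g), the implied growth is g = r − D₁/P₀.
g = 0.1302 − 10.27/85.02 = 0.1302 − 0.12080 = 0.00940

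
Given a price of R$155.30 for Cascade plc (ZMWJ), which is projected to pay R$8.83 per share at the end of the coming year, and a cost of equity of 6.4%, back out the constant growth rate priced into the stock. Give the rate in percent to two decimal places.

From P₀ = D₁/(r − g), the implied growth is g = r − D₁/P₀.
g = 0.064 − 8.83/155.30 = 0.064 − 0.05686 = 0.00714

0.71%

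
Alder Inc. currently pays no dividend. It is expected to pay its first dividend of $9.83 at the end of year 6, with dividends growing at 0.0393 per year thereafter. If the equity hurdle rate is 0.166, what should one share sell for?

$36.00

Deferred-dividend DDM. At t=5 the remaining stream is a growing perpetuity with first payment D_6 = 9.83.
V_5 = D_6/(r−g) = 9.83/(0.166−0.0393) = 77.5848
P₀ = V_5/(1+r)^5 = 77.5848/(1+0.166)^5 = 35.9985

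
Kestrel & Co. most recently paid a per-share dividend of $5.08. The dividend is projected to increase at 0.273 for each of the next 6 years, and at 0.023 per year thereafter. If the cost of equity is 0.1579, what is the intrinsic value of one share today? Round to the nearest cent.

$111.05

Two-stage DDM. Project D₁…D_6 at 0.273, terminal growth 0.023, discount at r = 0.1579.
D_1 = 6.4668
D_2 = 8.2323
D_3 = 10.4797
D_4 = 13.3407
D_5 = 16.9827
D_6 = 21.6189
Terminal value at t=6: TV = D_7/(r−g) = 22.1162/(0.1579−0.023) = 163.9449
P₀ = 6.4668/(1+0.1579)^1 + 8.2323/(1+0.1579)^2 + 10.4797/(1+0.1579)^3 + 13.3407/(1+0.1579)^4 + 16.9827/(1+0.1579)^5 + 21.6189/(1+0.1579)^6 + 163.9449/(1+0.1579)^6 = 111.0522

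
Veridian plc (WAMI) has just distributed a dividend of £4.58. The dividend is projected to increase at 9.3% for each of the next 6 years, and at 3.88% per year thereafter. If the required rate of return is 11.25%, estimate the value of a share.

Two-stage DDM. Project D₁…D_6 at 0.093, terminal growth 0.0388, discount at r = 0.1125.
D_1 = 5.0059
D_2 = 5.4715
D_3 = 5.9803
D_4 = 6.5365
D_5 = 7.1444
D_6 = 7.8088
Terminal value at t=6: TV = D_7/(r−g) = 8.1118/(0.1125−0.0388) = 110.0654
P₀ = 5.0059/(1+0.1125)^1 + 5.4715/(1+0.1125)^2 + 5.9803/(1+0.1125)^3 + 6.5365/(1+0.1125)^4 + 7.1444/(1+0.1125)^5 + 7.8088/(1+0.1125)^6 + 110.0654/(1+0.1125)^6 = 83.8990

£83.90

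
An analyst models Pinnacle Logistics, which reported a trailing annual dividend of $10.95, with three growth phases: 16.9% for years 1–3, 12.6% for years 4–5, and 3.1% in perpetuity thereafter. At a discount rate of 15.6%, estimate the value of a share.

Three-stage DDM. Project D₁…D_5; terminal Gordon value at t=5 with g = 0.031; discount at r = 0.156.
D_1 = 12.8005
D_2 = 14.9638
D_3 = 17.4927
D_4 = 19.6968
D_5 = 22.1786
TV_5 = 22.8662/(0.156−0.031) = 182.9292
P₀ = Σ Dₜ/(1+r)ᵗ + TV_5/(1+r)^5 = 143.9799

$143.98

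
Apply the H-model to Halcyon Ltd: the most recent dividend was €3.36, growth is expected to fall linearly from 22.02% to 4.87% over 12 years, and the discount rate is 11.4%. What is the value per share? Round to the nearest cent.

H-model: P₀ = D₀[(1+g_L) + H(g_S−g_L)]/(r−g_L), with H = 12/2 = 6.
P₀ = 3.36 × [(1+0.0487) + 6×(0.2202−0.0487)] / (0.114−0.0487)
   = 3.36 × 2.0777 / 0.0653 = 106.9077

€106.91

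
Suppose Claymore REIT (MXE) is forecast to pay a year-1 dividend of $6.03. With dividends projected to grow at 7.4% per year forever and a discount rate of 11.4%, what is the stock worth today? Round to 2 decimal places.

Gordon growth model: P₀ = D₁/(r − g), with D₁ = 6.03 given directly.
P₀ = 6.0300 / (0.114 − 0.074) = 6.0300 / 0.04 = 150.7500

$150.75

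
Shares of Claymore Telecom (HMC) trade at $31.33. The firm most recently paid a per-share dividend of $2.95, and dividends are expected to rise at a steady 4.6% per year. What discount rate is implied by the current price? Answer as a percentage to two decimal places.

Rearranging the constant-growth DDM: r = D₁/P₀ + g.
D₁ = 2.95 × (1 + 0.046) = 3.0857.
r = 3.0857 / 31.33 + 0.046 = 0.09849 + 0.046 = 0.14449

14.45%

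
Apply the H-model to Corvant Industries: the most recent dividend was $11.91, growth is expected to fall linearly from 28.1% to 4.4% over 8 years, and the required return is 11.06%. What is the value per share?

H-model: P₀ = D₀[(1+g_L) + H(g_S−g_L)]/(r−g_L), with H = 8/2 = 4.
P₀ = 11.91 × [(1+0.044) + 4×(0.281−0.044)] / (0.1106−0.044)
   = 11.91 × 1.9920 / 0.0666 = 356.2270

$356.23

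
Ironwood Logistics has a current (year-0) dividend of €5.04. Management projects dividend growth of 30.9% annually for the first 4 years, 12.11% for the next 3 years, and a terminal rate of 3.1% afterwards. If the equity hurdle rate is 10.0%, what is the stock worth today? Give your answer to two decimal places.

Three-stage DDM. Project D₁…D_7; terminal Gordon value at t=7 with g = 0.031; discount at r = 0.1.
D_1 = 6.5974
D_2 = 8.6359
D_3 = 11.3045
D_4 = 14.7975
D_5 = 16.5895
D_6 = 18.5985
D_7 = 20.8508
TV_7 = 21.4971/(0.1−0.031) = 311.5529
P₀ = Σ Dₜ/(1+r)ᵗ + TV_7/(1+r)^7 = 223.1096

€223.11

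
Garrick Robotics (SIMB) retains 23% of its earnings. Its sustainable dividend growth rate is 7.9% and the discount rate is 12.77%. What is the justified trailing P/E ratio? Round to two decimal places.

17.06

Payout ratio b = 1 − 0.23 = 0.77.
Justified trailing P/E = b(1+g)/(r−g) = 0.77×(1+0.079)/(0.1277−0.079) = 17.0602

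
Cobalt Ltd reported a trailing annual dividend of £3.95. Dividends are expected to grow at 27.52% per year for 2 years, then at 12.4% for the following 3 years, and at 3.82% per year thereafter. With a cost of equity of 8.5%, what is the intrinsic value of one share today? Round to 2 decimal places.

Three-stage DDM. Project D₁…D_5; terminal Gordon value at t=5 with g = 0.0382; discount at r = 0.085.
D_1 = 5.0370
D_2 = 6.4232
D_3 = 7.2197
D_4 = 8.1150
D_5 = 9.1212
TV_5 = 9.4696/(0.085−0.0382) = 202.3428
P₀ = Σ Dₜ/(1+r)ᵗ + TV_5/(1+r)^5 = 162.2398

£162.24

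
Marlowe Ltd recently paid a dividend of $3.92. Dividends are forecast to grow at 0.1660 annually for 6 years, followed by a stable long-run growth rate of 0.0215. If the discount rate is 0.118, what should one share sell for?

Two-stage DDM. Project D₁…D_6 at 0.166, terminal growth 0.0215, discount at r = 0.118.
D_1 = 4.5707
D_2 = 5.3295
D_3 = 6.2141
D_4 = 7.2457
D_5 = 8.4485
D_6 = 9.8509
Terminal value at t=6: TV = D_7/(r−g) = 10.0627/(0.118−0.0215) = 104.2770
P₀ = 4.5707/(1+0.118)^1 + 5.3295/(1+0.118)^2 + 6.2141/(1+0.118)^3 + 7.2457/(1+0.118)^4 + 8.4485/(1+0.118)^5 + 9.8509/(1+0.118)^6 + 104.2770/(1+0.118)^6 = 80.7179

$80.72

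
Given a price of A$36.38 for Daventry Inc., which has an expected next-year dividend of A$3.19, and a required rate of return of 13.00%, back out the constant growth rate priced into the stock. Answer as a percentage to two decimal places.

From P₀ = D₁/(r − g), the implied growth is g = r − D₁/P₀.
g = 0.13 − 3.19/36.38 = 0.13 − 0.08769 = 0.04231

4.23%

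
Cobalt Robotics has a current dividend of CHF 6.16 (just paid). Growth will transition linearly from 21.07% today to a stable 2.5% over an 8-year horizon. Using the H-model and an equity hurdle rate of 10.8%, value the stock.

H-model: P₀ = D₀[(1+g_L) + H(g_S−g_L)]/(r−g_L), with H = 8/2 = 4.
P₀ = 6.16 × [(1+0.025) + 4×(0.2107−0.025)] / (0.108−0.025)
   = 6.16 × 1.7678 / 0.083 = 131.2006

CHF 131.20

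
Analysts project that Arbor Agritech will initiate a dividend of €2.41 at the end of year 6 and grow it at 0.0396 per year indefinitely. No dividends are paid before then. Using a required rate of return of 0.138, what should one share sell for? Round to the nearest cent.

€12.83

Deferred-dividend DDM. At t=5 the remaining stream is a growing perpetuity with first payment D_6 = 2.41.
V_5 = D_6/(r−g) = 2.41/(0.138−0.0396) = 24.4919
P₀ = V_5/(1+r)^5 = 24.4919/(1+0.138)^5 = 12.8325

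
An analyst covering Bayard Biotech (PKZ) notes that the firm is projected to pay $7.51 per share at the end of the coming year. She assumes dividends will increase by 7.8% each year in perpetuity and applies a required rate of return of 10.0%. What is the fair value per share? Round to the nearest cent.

Gordon growth model: P₀ = D₁/(r − g), with D₁ = 7.51 given directly.
P₀ = 7.5100 / (0.1 − 0.078) = 7.5100 / 0.022 = 341.3636

$341.36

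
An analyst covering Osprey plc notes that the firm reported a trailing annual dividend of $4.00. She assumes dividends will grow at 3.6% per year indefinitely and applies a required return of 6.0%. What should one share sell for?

Gordon growth model: P₀ = D₁/(r − g). D₁ = 4.00 × (1 + 0.036) = 4.1440.
P₀ = 4.1440 / (0.06 − 0.036) = 4.1440 / 0.024 = 172.6667

$172.67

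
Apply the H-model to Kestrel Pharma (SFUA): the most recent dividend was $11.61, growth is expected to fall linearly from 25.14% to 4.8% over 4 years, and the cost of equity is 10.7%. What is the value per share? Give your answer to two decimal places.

H-model: P₀ = D₀[(1+g_L) + H(g_S−g_L)]/(r−g_L), with H = 4/2 = 2.
P₀ = 11.61 × [(1+0.048) + 2×(0.2514−0.048)] / (0.107−0.048)
   = 11.61 × 1.4548 / 0.059 = 286.2751

$286.28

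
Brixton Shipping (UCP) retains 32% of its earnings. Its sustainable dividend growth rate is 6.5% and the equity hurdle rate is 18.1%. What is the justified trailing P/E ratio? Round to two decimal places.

Payout ratio b = 1 − 0.32 = 0.68.
Justified trailing P/E = b(1+g)/(r−g) = 0.68×(1+0.065)/(0.181−0.065) = 6.2431

6.24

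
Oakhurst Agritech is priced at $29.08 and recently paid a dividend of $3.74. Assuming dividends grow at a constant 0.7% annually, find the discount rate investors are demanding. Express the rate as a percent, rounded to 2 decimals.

13.65%

Rearranging the constant-growth DDM: r = D₁/P₀ + g.
D₁ = 3.74 × (1 + 0.007) = 3.7662.
r = 3.7662 / 29.08 + 0.007 = 0.12951 + 0.007 = 0.13651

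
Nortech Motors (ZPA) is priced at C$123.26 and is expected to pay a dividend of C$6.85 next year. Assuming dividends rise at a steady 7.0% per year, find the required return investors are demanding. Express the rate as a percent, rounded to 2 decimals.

Rearranging the constant-growth DDM: r = D₁/P₀ + g.
r = 6.8500 / 123.26 + 0.07 = 0.05557 + 0.07 = 0.12557

12.56%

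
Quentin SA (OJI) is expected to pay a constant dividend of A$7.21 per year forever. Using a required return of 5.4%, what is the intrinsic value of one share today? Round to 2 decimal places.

A$133.52

Zero-growth DDM (perpetuity): P₀ = D/r = 7.21 / 0.054 = 133.5185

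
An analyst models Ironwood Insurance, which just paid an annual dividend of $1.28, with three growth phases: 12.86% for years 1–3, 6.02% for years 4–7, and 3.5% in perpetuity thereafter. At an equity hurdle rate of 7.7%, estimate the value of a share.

$43.97

Three-stage DDM. Project D₁…D_7; terminal Gordon value at t=7 with g = 0.035; discount at r = 0.077.
D_1 = 1.4446
D_2 = 1.6304
D_3 = 1.8401
D_4 = 1.9508
D_5 = 2.0683
D_6 = 2.1928
D_7 = 2.3248
TV_7 = 2.4061/(0.077−0.035) = 57.2891
P₀ = Σ Dₜ/(1+r)ᵗ + TV_7/(1+r)^7 = 43.9703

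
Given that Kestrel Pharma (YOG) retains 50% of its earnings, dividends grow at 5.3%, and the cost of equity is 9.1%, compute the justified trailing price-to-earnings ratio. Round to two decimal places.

Payout ratio b = 1 − 0.50 = 0.50.
Justified trailing P/E = b(1+g)/(r−g) = 0.50×(1+0.053)/(0.091−0.053) = 13.8553

13.86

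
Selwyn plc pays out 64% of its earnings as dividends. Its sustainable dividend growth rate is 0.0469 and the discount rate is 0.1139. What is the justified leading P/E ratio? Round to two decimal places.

Justified leading P/E = b/(r−g) = 0.64/(0.1139−0.0469) = 9.5522

9.55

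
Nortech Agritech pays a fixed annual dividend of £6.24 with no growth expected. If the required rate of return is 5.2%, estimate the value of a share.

£120.00

Zero-growth DDM (perpetuity): P₀ = D/r = 6.24 / 0.052 = 120.0000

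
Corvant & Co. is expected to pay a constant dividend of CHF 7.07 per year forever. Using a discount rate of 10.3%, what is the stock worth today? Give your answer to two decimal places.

CHF 68.64

Zero-growth DDM (perpetuity): P₀ = D/r = 7.07 / 0.103 = 68.6408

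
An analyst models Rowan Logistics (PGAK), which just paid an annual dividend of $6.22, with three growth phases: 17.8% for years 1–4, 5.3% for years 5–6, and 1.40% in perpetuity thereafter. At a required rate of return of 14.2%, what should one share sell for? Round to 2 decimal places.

$86.81

Three-stage DDM. Project D₁…D_6; terminal Gordon value at t=6 with g = 0.014; discount at r = 0.142.
D_1 = 7.3272
D_2 = 8.6314
D_3 = 10.1678
D_4 = 11.9776
D_5 = 12.6125
D_6 = 13.2809
TV_6 = 13.4669/(0.142−0.014) = 105.2098
P₀ = Σ Dₜ/(1+r)ᵗ + TV_6/(1+r)^6 = 86.8149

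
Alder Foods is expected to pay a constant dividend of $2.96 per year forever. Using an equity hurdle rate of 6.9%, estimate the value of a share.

Zero-growth DDM (perpetuity): P₀ = D/r = 2.96 / 0.069 = 42.8986

$42.90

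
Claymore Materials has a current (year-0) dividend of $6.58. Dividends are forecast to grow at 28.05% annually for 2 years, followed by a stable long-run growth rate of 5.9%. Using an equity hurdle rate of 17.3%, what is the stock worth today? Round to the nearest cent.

$87.87

Two-stage DDM. Project D₁…D_2 at 0.2805, terminal growth 0.059, discount at r = 0.173.
D_1 = 8.4257
D_2 = 10.7891
Terminal value at t=2: TV = D_3/(r−g) = 11.4257/(0.173−0.059) = 100.2250
P₀ = 8.4257/(1+0.173)^1 + 10.7891/(1+0.173)^2 + 100.2250/(1+0.173)^2 = 87.8661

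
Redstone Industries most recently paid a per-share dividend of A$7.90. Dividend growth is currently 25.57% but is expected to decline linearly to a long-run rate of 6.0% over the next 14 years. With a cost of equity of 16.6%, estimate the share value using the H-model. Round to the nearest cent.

H-model: P₀ = D₀[(1+g_L) + H(g_S−g_L)]/(r−g_L), with H = 14/2 = 7.
P₀ = 7.90 × [(1+0.06) + 7×(0.2557−0.06)] / (0.166−0.06)
   = 7.90 × 2.4299 / 0.106 = 181.0963

A$181.10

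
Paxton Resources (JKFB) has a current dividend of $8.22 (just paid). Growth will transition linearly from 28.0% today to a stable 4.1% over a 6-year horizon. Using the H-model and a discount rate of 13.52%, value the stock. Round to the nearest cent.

$153.41

H-model: P₀ = D₀[(1+g_L) + H(g_S−g_L)]/(r−g_L), with H = 6/2 = 3.
P₀ = 8.22 × [(1+0.041) + 3×(0.28−0.041)] / (0.1352−0.041)
   = 8.22 × 1.7580 / 0.0942 = 153.4051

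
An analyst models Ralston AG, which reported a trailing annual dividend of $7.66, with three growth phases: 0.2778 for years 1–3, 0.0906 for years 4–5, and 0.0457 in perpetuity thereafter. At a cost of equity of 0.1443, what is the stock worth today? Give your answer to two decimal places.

$151.37

Three-stage DDM. Project D₁…D_5; terminal Gordon value at t=5 with g = 0.0457; discount at r = 0.1443.
D_1 = 9.7879
D_2 = 12.5070
D_3 = 15.9815
D_4 = 17.4294
D_5 = 19.0085
TV_5 = 19.8772/(0.1443−0.0457) = 201.5945
P₀ = Σ Dₜ/(1+r)ᵗ + TV_5/(1+r)^5 = 151.3742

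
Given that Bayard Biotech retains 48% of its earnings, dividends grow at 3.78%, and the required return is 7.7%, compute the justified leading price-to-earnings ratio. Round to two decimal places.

Payout ratio b = 1 − 0.48 = 0.52.
Justified leading P/E = b/(r−g) = 0.52/(0.077−0.0378) = 13.2653

13.27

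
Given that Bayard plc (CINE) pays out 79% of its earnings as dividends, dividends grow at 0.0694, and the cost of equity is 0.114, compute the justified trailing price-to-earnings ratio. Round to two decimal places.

18.94

Justified trailing P/E = b(1+g)/(r−g) = 0.79×(1+0.0694)/(0.114−0.0694) = 18.9423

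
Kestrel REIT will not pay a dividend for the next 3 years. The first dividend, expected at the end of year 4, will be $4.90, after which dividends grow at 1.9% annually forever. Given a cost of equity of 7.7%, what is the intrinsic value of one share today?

$67.63

Deferred-dividend DDM. At t=3 the remaining stream is a growing perpetuity with first payment D_4 = 4.90.
V_3 = D_4/(r−g) = 4.90/(0.077−0.019) = 84.4828
P₀ = V_3/(1+r)^3 = 84.4828/(1+0.077)^3 = 67.6271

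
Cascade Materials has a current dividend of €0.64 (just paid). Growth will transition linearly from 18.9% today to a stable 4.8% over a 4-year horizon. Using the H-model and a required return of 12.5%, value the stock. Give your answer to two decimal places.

H-model: P₀ = D₀[(1+g_L) + H(g_S−g_L)]/(r−g_L), with H = 4/2 = 2.
P₀ = 0.64 × [(1+0.048) + 2×(0.189−0.048)] / (0.125−0.048)
   = 0.64 × 1.3300 / 0.077 = 11.0545

€11.05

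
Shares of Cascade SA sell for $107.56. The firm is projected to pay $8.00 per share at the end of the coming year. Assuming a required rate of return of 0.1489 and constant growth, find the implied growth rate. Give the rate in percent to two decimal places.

From P₀ = D₁/(r − g), the implied growth is g = r − D₁/P₀.
g = 0.1489 − 8.00/107.56 = 0.1489 − 0.07438 = 0.07452

7.45%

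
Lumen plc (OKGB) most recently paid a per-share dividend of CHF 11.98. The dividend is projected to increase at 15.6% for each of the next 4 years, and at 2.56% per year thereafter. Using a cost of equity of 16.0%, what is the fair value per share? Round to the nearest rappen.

Two-stage DDM. Project D₁…D_4 at 0.156, terminal growth 0.0256, discount at r = 0.16.
D_1 = 13.8489
D_2 = 16.0093
D_3 = 18.5068
D_4 = 21.3938
Terminal value at t=4: TV = D_5/(r−g) = 21.9415/(0.16−0.0256) = 163.2552
P₀ = 13.8489/(1+0.16)^1 + 16.0093/(1+0.16)^2 + 18.5068/(1+0.16)^3 + 21.3938/(1+0.16)^4 + 163.2552/(1+0.16)^4 = 137.6727

CHF 137.67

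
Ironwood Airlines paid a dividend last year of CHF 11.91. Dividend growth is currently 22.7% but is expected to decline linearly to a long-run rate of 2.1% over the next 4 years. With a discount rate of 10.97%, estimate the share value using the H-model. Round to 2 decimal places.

CHF 192.41

H-model: P₀ = D₀[(1+g_L) + H(g_S−g_L)]/(r−g_L), with H = 4/2 = 2.
P₀ = 11.91 × [(1+0.021) + 2×(0.227−0.021)] / (0.1097−0.021)
   = 11.91 × 1.4330 / 0.0887 = 192.4130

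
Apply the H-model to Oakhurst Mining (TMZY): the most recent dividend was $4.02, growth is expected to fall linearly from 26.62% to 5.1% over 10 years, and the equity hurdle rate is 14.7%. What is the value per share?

$89.07

H-model: P₀ = D₀[(1+g_L) + H(g_S−g_L)]/(r−g_L), with H = 10/2 = 5.
P₀ = 4.02 × [(1+0.051) + 5×(0.2662−0.051)] / (0.147−0.051)
   = 4.02 × 2.1270 / 0.096 = 89.0681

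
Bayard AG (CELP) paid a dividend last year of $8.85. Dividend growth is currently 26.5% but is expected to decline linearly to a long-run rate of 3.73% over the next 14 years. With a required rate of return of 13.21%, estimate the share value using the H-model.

$245.63

H-model: P₀ = D₀[(1+g_L) + H(g_S−g_L)]/(r−g_L), with H = 14/2 = 7.
P₀ = 8.85 × [(1+0.0373) + 7×(0.265−0.0373)] / (0.1321−0.0373)
   = 8.85 × 2.6312 / 0.0948 = 245.6342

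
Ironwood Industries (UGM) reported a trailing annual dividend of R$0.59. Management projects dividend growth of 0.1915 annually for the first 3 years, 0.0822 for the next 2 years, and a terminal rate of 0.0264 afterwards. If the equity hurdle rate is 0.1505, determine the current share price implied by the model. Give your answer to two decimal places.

Three-stage DDM. Project D₁…D_5; terminal Gordon value at t=5 with g = 0.0264; discount at r = 0.1505.
D_1 = 0.7030
D_2 = 0.8376
D_3 = 0.9980
D_4 = 1.0800
D_5 = 1.1688
TV_5 = 1.1997/(0.1505−0.0264) = 9.6671
P₀ = Σ Dₜ/(1+r)ᵗ + TV_5/(1+r)^5 = 7.8913

R$7.89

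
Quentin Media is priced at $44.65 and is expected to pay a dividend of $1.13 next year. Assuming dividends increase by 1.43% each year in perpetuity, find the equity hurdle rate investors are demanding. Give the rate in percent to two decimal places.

Rearranging the constant-growth DDM: r = D₁/P₀ + g.
r = 1.1300 / 44.65 + 0.0143 = 0.02531 + 0.0143 = 0.03961

3.96%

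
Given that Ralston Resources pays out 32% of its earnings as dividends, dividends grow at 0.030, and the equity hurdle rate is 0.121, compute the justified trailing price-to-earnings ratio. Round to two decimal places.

Justified trailing P/E = b(1+g)/(r−g) = 0.32×(1+0.03)/(0.121−0.03) = 3.6220

3.62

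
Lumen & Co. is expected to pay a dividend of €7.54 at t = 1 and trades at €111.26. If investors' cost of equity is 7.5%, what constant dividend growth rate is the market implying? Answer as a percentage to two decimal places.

From P₀ = D₁/(r − g), the implied growth is g = r − D₁/P₀.
g = 0.075 − 7.54/111.26 = 0.075 − 0.06777 = 0.00723

0.72%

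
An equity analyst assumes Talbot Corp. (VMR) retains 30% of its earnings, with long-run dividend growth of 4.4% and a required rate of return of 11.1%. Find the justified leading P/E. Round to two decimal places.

10.45

Payout ratio b = 1 − 0.30 = 0.70.
Justified leading P/E = b/(r−g) = 0.70/(0.111−0.044) = 10.4478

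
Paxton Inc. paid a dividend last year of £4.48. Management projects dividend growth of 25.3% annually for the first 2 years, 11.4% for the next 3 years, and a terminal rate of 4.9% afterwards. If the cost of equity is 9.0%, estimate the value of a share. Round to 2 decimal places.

£191.32

Three-stage DDM. Project D₁…D_5; terminal Gordon value at t=5 with g = 0.049; discount at r = 0.09.
D_1 = 5.6134
D_2 = 7.0336
D_3 = 7.8355
D_4 = 8.7287
D_5 = 9.7238
TV_5 = 10.2003/(0.09−0.049) = 248.7868
P₀ = Σ Dₜ/(1+r)ᵗ + TV_5/(1+r)^5 = 191.3182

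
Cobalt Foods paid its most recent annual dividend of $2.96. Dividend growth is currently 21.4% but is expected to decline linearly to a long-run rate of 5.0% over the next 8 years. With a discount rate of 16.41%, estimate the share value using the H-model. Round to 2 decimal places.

$44.26

H-model: P₀ = D₀[(1+g_L) + H(g_S−g_L)]/(r−g_L), with H = 8/2 = 4.
P₀ = 2.96 × [(1+0.05) + 4×(0.214−0.05)] / (0.1641−0.05)
   = 2.96 × 1.7060 / 0.1141 = 44.2573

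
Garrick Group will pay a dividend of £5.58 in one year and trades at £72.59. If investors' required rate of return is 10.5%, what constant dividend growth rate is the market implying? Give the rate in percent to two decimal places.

2.81%

From P₀ = D₁/(r − g), the implied growth is g = r − D₁/P₀.
g = 0.105 − 5.58/72.59 = 0.105 − 0.07687 = 0.02813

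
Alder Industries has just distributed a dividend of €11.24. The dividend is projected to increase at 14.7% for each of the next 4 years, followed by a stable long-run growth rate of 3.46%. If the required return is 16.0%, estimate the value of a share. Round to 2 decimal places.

Two-stage DDM. Project D₁…D_4 at 0.147, terminal growth 0.0346, discount at r = 0.16.
D_1 = 12.8923
D_2 = 14.7874
D_3 = 16.9612
D_4 = 19.4545
Terminal value at t=4: TV = D_5/(r−g) = 20.1276/(0.16−0.0346) = 160.5073
P₀ = 12.8923/(1+0.16)^1 + 14.7874/(1+0.16)^2 + 16.9612/(1+0.16)^3 + 19.4545/(1+0.16)^4 + 160.5073/(1+0.16)^4 = 132.3612

€132.36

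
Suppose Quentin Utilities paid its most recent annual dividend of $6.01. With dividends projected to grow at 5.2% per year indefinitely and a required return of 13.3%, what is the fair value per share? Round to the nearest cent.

$78.06

Gordon growth model: P₀ = D₁/(r − g). D₁ = 6.01 × (1 + 0.052) = 6.3225.
P₀ = 6.3225 / (0.133 − 0.052) = 6.3225 / 0.081 = 78.0558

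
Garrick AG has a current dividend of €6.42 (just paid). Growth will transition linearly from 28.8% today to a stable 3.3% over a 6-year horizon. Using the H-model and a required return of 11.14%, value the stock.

H-model: P₀ = D₀[(1+g_L) + H(g_S−g_L)]/(r−g_L), with H = 6/2 = 3.
P₀ = 6.42 × [(1+0.033) + 3×(0.288−0.033)] / (0.1114−0.033)
   = 6.42 × 1.7980 / 0.0784 = 147.2342

€147.23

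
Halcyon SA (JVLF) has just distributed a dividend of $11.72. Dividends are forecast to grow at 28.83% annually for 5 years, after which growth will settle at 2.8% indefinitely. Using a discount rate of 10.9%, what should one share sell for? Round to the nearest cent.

Two-stage DDM. Project D₁…D_5 at 0.2883, terminal growth 0.028, discount at r = 0.109.
D_1 = 15.0989
D_2 = 19.4519
D_3 = 25.0599
D_4 = 32.2846
D_5 = 41.5923
Terminal value at t=5: TV = D_6/(r−g) = 42.7569/(0.109−0.028) = 527.8624
P₀ = 15.0989/(1+0.109)^1 + 19.4519/(1+0.109)^2 + 25.0599/(1+0.109)^3 + 32.2846/(1+0.109)^4 + 41.5923/(1+0.109)^5 + 527.8624/(1+0.109)^5 = 408.6178

$408.62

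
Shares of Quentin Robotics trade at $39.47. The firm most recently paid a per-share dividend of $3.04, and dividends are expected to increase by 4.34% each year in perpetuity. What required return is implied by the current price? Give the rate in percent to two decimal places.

Rearranging the constant-growth DDM: r = D₁/P₀ + g.
D₁ = 3.04 × (1 + 0.0434) = 3.1719.
r = 3.1719 / 39.47 + 0.0434 = 0.08036 + 0.0434 = 0.12376

12.38%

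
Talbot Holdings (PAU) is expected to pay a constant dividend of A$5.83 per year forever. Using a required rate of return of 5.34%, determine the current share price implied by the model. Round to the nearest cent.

A$109.18

Zero-growth DDM (perpetuity): P₀ = D/r = 5.83 / 0.0534 = 109.1760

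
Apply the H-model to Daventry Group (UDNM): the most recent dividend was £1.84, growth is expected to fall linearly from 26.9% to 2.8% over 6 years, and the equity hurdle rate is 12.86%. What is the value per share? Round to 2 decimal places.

£32.03

H-model: P₀ = D₀[(1+g_L) + H(g_S−g_L)]/(r−g_L), with H = 6/2 = 3.
P₀ = 1.84 × [(1+0.028) + 3×(0.269−0.028)] / (0.1286−0.028)
   = 1.84 × 1.7510 / 0.1006 = 32.0262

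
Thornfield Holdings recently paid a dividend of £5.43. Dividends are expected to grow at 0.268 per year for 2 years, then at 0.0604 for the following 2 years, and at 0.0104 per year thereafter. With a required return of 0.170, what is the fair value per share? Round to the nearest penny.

£56.45

Three-stage DDM. Project D₁…D_4; terminal Gordon value at t=4 with g = 0.0104; discount at r = 0.17.
D_1 = 6.8852
D_2 = 8.7305
D_3 = 9.2578
D_4 = 9.8170
TV_4 = 9.9191/(0.17−0.0104) = 62.1496
P₀ = Σ Dₜ/(1+r)ᵗ + TV_4/(1+r)^4 = 56.4478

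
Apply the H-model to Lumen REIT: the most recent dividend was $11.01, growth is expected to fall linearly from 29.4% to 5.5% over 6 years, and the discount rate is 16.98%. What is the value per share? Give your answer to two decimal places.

H-model: P₀ = D₀[(1+g_L) + H(g_S−g_L)]/(r−g_L), with H = 6/2 = 3.
P₀ = 11.01 × [(1+0.055) + 3×(0.294−0.055)] / (0.1698−0.055)
   = 11.01 × 1.7720 / 0.1148 = 169.9453

$169.95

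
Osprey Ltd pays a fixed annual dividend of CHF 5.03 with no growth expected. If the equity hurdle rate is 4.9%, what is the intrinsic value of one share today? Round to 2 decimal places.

CHF 102.65

Zero-growth DDM (perpetuity): P₀ = D/r = 5.03 / 0.049 = 102.6531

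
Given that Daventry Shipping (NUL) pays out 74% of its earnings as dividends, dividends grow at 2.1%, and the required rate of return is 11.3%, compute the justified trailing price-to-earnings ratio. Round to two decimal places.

8.21

Justified trailing P/E = b(1+g)/(r−g) = 0.74×(1+0.021)/(0.113−0.021) = 8.2124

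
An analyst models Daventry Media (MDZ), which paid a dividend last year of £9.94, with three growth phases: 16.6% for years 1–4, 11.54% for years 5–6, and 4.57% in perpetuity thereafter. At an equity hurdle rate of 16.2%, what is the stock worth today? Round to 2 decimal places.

Three-stage DDM. Project D₁…D_6; terminal Gordon value at t=6 with g = 0.0457; discount at r = 0.162.
D_1 = 11.5900
D_2 = 13.5140
D_3 = 15.7573
D_4 = 18.3730
D_5 = 20.4933
D_6 = 22.8582
TV_6 = 23.9028/(0.162−0.0457) = 205.5272
P₀ = Σ Dₜ/(1+r)ᵗ + TV_6/(1+r)^6 = 142.5519

£142.55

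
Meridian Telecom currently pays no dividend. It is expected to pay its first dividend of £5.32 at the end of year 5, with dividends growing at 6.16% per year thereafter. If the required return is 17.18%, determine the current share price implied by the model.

£25.60

Deferred-dividend DDM. At t=4 the remaining stream is a growing perpetuity with first payment D_5 = 5.32.
V_4 = D_5/(r−g) = 5.32/(0.1718−0.0616) = 48.2759
P₀ = V_4/(1+r)^4 = 48.2759/(1+0.1718)^4 = 25.6045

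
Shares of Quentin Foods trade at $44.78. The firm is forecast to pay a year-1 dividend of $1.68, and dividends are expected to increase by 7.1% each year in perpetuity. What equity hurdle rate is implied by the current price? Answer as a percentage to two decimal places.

10.85%

Rearranging the constant-growth DDM: r = D₁/P₀ + g.
r = 1.6800 / 44.78 + 0.071 = 0.03752 + 0.071 = 0.10852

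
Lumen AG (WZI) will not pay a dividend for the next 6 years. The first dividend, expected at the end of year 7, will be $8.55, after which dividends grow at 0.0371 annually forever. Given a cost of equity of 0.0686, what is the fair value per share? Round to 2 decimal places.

$182.29

Deferred-dividend DDM. At t=6 the remaining stream is a growing perpetuity with first payment D_7 = 8.55.
V_6 = D_7/(r−g) = 8.55/(0.0686−0.0371) = 271.4286
P₀ = V_6/(1+r)^6 = 271.4286/(1+0.0686)^6 = 182.2907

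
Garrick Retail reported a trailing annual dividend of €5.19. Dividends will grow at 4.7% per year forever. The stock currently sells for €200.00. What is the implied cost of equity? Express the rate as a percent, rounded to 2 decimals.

7.42%

Rearranging the constant-growth DDM: r = D₁/P₀ + g.
D₁ = 5.19 × (1 + 0.047) = 5.4339.
r = 5.4339 / 200.00 + 0.047 = 0.02717 + 0.047 = 0.07417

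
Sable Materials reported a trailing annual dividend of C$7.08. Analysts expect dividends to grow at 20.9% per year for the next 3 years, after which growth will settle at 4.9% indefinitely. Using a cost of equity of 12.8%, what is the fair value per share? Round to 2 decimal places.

C$140.19

Two-stage DDM. Project D₁…D_3 at 0.209, terminal growth 0.049, discount at r = 0.128.
D_1 = 8.5597
D_2 = 10.3487
D_3 = 12.5116
Terminal value at t=3: TV = D_4/(r−g) = 13.1246/(0.128−0.049) = 166.1348
P₀ = 8.5597/(1+0.128)^1 + 10.3487/(1+0.128)^2 + 12.5116/(1+0.128)^3 + 166.1348/(1+0.128)^3 = 140.1923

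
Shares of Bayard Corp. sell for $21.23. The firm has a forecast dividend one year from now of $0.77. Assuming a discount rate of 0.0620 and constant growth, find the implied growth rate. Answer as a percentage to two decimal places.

From P₀ = D₁/(r − g), the implied growth is g = r − D₁/P₀.
g = 0.062 − 0.77/21.23 = 0.062 − 0.03627 = 0.02573

2.57%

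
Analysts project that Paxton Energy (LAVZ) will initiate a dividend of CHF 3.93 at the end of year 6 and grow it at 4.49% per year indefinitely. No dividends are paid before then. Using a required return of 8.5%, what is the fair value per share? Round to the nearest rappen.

CHF 65.18

Deferred-dividend DDM. At t=5 the remaining stream is a growing perpetuity with first payment D_6 = 3.93.
V_5 = D_6/(r−g) = 3.93/(0.085−0.0449) = 98.0050
P₀ = V_5/(1+r)^5 = 98.0050/(1+0.085)^5 = 65.1778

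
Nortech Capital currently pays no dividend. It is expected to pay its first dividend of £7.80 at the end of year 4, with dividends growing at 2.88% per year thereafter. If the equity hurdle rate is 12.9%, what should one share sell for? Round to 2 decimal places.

£54.09

Deferred-dividend DDM. At t=3 the remaining stream is a growing perpetuity with first payment D_4 = 7.80.
V_3 = D_4/(r−g) = 7.80/(0.129−0.0288) = 77.8443
P₀ = V_3/(1+r)^3 = 77.8443/(1+0.129)^3 = 54.0935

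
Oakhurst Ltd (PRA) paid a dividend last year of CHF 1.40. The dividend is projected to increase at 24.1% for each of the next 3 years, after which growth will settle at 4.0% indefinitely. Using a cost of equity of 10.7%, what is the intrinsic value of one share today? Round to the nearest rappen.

CHF 35.92

Two-stage DDM. Project D₁…D_3 at 0.241, terminal growth 0.04, discount at r = 0.107.
D_1 = 1.7374
D_2 = 2.1561
D_3 = 2.6757
Terminal value at t=3: TV = D_4/(r−g) = 2.7828/(0.107−0.04) = 41.5338
P₀ = 1.7374/(1+0.107)^1 + 2.1561/(1+0.107)^2 + 2.6757/(1+0.107)^3 + 41.5338/(1+0.107)^3 = 35.9181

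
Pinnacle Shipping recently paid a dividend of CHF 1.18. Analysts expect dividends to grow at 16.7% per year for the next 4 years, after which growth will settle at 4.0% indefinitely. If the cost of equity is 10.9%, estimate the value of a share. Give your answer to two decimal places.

Two-stage DDM. Project D₁…D_4 at 0.167, terminal growth 0.04, discount at r = 0.109.
D_1 = 1.3771
D_2 = 1.6070
D_3 = 1.8754
D_4 = 2.1886
Terminal value at t=4: TV = D_5/(r−g) = 2.2761/(0.109−0.04) = 32.9875
P₀ = 1.3771/(1+0.109)^1 + 1.6070/(1+0.109)^2 + 1.8754/(1+0.109)^3 + 2.1886/(1+0.109)^4 + 32.9875/(1+0.109)^4 = 27.1786

CHF 27.18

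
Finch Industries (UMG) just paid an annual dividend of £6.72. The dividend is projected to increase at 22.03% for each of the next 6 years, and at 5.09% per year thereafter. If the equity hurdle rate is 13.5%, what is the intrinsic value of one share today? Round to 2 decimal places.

Two-stage DDM. Project D₁…D_6 at 0.2203, terminal growth 0.0509, discount at r = 0.135.
D_1 = 8.2004
D_2 = 10.0070
D_3 = 12.2115
D_4 = 14.9017
D_5 = 18.1845
D_6 = 22.1906
Terminal value at t=6: TV = D_7/(r−g) = 23.3201/(0.135−0.0509) = 277.2901
P₀ = 8.2004/(1+0.135)^1 + 10.0070/(1+0.135)^2 + 12.2115/(1+0.135)^3 + 14.9017/(1+0.135)^4 + 18.1845/(1+0.135)^5 + 22.1906/(1+0.135)^6 + 277.2901/(1+0.135)^6 = 182.0644

£182.06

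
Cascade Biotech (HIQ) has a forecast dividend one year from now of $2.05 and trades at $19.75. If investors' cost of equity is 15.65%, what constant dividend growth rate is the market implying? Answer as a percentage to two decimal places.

From P₀ = D₁/(r − g), the implied growth is g = r − D₁/P₀.
g = 0.1565 − 2.05/19.75 = 0.1565 − 0.10380 = 0.05270

5.27%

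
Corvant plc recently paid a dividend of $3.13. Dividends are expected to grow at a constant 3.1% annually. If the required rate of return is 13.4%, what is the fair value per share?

Gordon growth model: P₀ = D₁/(r − g). D₁ = 3.13 × (1 + 0.031) = 3.2270.
P₀ = 3.2270 / (0.134 − 0.031) = 3.2270 / 0.103 = 31.3304

$31.33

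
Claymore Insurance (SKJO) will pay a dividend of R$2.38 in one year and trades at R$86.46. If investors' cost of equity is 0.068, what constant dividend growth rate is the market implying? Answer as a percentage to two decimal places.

From P₀ = D₁/(r − g), the implied growth is g = r − D₁/P₀.
g = 0.068 − 2.38/86.46 = 0.068 − 0.02753 = 0.04047

4.05%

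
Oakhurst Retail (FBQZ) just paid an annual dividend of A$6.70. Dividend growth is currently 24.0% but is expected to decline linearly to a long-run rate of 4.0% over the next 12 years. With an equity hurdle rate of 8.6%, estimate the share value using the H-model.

H-model: P₀ = D₀[(1+g_L) + H(g_S−g_L)]/(r−g_L), with H = 12/2 = 6.
P₀ = 6.70 × [(1+0.04) + 6×(0.24−0.04)] / (0.086−0.04)
   = 6.70 × 2.2400 / 0.046 = 326.2609

A$326.26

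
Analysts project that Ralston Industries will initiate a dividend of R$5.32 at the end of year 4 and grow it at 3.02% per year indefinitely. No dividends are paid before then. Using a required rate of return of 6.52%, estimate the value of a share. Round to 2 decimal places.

Deferred-dividend DDM. At t=3 the remaining stream is a growing perpetuity with first payment D_4 = 5.32.
V_3 = D_4/(r−g) = 5.32/(0.0652−0.0302) = 152.0000
P₀ = V_3/(1+r)^3 = 152.0000/(1+0.0652)^3 = 125.7622

R$125.76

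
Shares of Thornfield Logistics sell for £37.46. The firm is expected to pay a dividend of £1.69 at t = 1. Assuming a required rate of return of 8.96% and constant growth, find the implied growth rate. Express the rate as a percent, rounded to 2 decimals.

From P₀ = D₁/(r − g), the implied growth is g = r − D₁/P₀.
g = 0.0896 − 1.69/37.46 = 0.0896 − 0.04511 = 0.04449

4.45%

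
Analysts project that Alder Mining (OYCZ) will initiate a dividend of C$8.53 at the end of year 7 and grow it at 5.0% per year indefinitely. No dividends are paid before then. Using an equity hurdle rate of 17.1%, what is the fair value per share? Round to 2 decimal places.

C$27.34

Deferred-dividend DDM. At t=6 the remaining stream is a growing perpetuity with first payment D_7 = 8.53.
V_6 = D_7/(r−g) = 8.53/(0.171−0.05) = 70.4959
P₀ = V_6/(1+r)^6 = 70.4959/(1+0.171)^6 = 27.3415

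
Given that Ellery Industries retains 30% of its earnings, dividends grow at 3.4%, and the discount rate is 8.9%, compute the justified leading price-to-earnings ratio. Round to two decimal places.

12.73

Payout ratio b = 1 − 0.30 = 0.70.
Justified leading P/E = b/(r−g) = 0.70/(0.089−0.034) = 12.7273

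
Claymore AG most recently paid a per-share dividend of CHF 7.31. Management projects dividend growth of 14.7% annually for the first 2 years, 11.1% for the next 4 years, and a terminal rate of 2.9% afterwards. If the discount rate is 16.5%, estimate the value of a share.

CHF 83.83

Three-stage DDM. Project D₁…D_6; terminal Gordon value at t=6 with g = 0.029; discount at r = 0.165.
D_1 = 8.3846
D_2 = 9.6171
D_3 = 10.6846
D_4 = 11.8706
D_5 = 13.1882
D_6 = 14.6521
TV_6 = 15.0770/(0.165−0.029) = 110.8605
P₀ = Σ Dₜ/(1+r)ᵗ + TV_6/(1+r)^6 = 83.8333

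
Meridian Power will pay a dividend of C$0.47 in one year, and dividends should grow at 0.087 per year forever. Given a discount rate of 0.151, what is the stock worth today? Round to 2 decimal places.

C$7.34

Gordon growth model: P₀ = D₁/(r − g), with D₁ = 0.47 given directly.
P₀ = 0.4700 / (0.151 − 0.087) = 0.4700 / 0.064 = 7.3437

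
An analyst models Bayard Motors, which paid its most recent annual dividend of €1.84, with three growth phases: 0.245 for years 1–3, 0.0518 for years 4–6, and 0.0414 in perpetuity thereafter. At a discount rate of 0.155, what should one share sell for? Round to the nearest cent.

€28.13

Three-stage DDM. Project D₁…D_6; terminal Gordon value at t=6 with g = 0.0414; discount at r = 0.155.
D_1 = 2.2908
D_2 = 2.8520
D_3 = 3.5508
D_4 = 3.7347
D_5 = 3.9282
D_6 = 4.1317
TV_6 = 4.3027/(0.155−0.0414) = 37.8760
P₀ = Σ Dₜ/(1+r)ᵗ + TV_6/(1+r)^6 = 28.1300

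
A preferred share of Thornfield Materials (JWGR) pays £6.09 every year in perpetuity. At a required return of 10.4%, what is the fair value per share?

Zero-growth DDM (perpetuity): P₀ = D/r = 6.09 / 0.104 = 58.5577

£58.56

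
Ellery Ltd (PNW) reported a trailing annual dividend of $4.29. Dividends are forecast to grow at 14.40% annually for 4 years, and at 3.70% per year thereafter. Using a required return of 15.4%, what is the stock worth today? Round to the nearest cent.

$53.51

Two-stage DDM. Project D₁…D_4 at 0.144, terminal growth 0.037, discount at r = 0.154.
D_1 = 4.9078
D_2 = 5.6145
D_3 = 6.4230
D_4 = 7.3479
Terminal value at t=4: TV = D_5/(r−g) = 7.6197/(0.154−0.037) = 65.1260
P₀ = 4.9078/(1+0.154)^1 + 5.6145/(1+0.154)^2 + 6.4230/(1+0.154)^3 + 7.3479/(1+0.154)^4 + 65.1260/(1+0.154)^4 = 53.5139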